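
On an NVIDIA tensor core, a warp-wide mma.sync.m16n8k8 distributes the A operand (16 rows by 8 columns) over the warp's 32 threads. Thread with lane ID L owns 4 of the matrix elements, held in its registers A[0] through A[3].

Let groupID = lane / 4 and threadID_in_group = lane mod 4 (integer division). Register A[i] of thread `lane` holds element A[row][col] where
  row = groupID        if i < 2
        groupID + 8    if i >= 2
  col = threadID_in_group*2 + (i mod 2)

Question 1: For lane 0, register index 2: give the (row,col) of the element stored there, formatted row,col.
8,0

0: gr=0,th=0
[2] (0+8,0*2+0) = (8,0)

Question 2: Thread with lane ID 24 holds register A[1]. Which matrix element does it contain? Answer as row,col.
6,1

lane 24: grp=6 (24/4), tig=0 (24%4)
i=1: r=6+0=6, c=0*2+1=1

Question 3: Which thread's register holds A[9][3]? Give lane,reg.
5,3

r=9->g=1,rb=1  c=3->t=1,b0=1
L=1*4+1=5  i=1*2+1=3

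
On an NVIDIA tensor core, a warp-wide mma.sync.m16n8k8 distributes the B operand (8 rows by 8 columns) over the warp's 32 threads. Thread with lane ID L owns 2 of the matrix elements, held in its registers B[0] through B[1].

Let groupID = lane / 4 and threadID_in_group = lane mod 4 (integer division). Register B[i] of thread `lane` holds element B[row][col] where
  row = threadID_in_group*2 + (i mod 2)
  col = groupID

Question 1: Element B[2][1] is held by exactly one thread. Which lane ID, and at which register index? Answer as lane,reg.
c=1->g=1  r=2->t=1,b0=0
L=1*4+1=5  i=0=0

5,0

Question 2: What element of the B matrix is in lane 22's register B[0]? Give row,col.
4,5

L=22→G=22>>2=5, T=22&3=2
[0]→row 2·2+0=4  col G=5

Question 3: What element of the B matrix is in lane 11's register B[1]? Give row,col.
7,2

lane 11: gid=2 (11/4), tid=3 (11%4)
i=1: r=3*2+1=7, c=gid=2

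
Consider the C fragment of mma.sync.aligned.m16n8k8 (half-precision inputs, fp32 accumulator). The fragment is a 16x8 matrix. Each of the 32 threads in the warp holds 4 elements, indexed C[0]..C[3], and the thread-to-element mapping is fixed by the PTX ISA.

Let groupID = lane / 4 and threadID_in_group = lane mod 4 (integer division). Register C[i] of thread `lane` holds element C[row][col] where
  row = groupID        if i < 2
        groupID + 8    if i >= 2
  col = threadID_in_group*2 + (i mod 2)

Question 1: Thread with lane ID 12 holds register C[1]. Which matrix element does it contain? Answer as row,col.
3,1

L=12=>grp=12>>2=3, tig=12&3=0
[1]=>row 3+0=3  col 0·2+1=1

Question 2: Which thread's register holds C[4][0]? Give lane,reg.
r=4⇒gr=4,Rb=0  c=0⇒th=0,odd=0
L=4*4+0=16  i=0*2+0=0

16,0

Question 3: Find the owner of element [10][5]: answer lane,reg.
10,3

r=10⇒gr=2,Rb=1  c=5⇒th=2,odd=1
L=2*4+2=10  i=1*2+1=3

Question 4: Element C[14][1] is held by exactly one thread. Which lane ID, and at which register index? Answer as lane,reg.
r=14->g=6,rb=1  c=1->t=0,b0=1
L=6*4+0=24  i=1*2+1=3

24,3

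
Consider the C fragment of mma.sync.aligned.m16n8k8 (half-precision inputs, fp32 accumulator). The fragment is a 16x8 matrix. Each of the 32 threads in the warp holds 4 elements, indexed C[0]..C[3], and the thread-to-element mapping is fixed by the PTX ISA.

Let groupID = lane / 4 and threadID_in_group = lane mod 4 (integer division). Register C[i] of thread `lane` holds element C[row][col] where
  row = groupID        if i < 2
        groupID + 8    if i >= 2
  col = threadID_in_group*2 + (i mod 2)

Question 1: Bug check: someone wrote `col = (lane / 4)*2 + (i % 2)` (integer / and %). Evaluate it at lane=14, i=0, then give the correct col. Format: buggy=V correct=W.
buggy=6 correct=4

`(lane / 4)*2 + (i % 2)`[14,0]⇒6
lane 14⇒14/4=3, 14 mod 4=2
i=0  r:3+0⇒3  c:2·2+0⇒4
col: 6 vs 4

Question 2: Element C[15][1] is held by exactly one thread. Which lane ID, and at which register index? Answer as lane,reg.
r: 15->gid=7,r8=1  c: 1->tid=0,i&1=1
L=7*4+0=28  i=1*2+1=3

28,3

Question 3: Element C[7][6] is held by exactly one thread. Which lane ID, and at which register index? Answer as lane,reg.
r=7⇒gr=7,Rb=0  c=6⇒th=3,odd=0
L=7*4+3=31  i=0*2+0=0

31,0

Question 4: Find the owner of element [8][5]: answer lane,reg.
r=8⇒gr=0,Rb=1  c=5⇒th=2,odd=1
L=0*4+2=2  i=1*2+1=3

2,3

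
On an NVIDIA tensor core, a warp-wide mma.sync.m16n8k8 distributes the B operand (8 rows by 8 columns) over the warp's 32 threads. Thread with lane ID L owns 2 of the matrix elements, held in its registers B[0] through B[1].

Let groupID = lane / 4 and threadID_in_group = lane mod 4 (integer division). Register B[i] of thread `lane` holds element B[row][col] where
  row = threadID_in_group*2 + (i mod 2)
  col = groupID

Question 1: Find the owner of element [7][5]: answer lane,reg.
c:5=>grp=5  r:7=>tig=3,lo=1
L=5*4+3=23  i=1=1

23,1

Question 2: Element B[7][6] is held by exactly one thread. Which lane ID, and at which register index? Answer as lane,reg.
c=6⇒gr=6  r=7⇒th=3,odd=1
L=6*4+3=27  i=1=1

27,1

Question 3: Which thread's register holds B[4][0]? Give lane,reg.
2,0

c:0=>grp=0  r:4=>tig=2,lo=0
L=0*4+2=2  i=0=0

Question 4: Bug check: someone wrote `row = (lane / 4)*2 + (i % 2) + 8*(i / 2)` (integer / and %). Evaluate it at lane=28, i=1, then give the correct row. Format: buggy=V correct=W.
`(lane / 4)*2 + (i % 2) + 8*(i / 2)`[28,1]->15
28: gid=7,tid=0
[1] (0*2+1,7) = (1,7)
row: 15 vs 1

buggy=15 correct=1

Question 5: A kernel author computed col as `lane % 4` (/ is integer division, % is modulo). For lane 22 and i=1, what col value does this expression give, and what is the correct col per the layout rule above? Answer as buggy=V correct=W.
buggy=2 correct=5

`lane % 4`[22,1]=>2
lane 22: grp=5 (22/4), tig=2 (22%4)
i=1: r=2*2+1=5, c=grp=5
col: 2 vs 5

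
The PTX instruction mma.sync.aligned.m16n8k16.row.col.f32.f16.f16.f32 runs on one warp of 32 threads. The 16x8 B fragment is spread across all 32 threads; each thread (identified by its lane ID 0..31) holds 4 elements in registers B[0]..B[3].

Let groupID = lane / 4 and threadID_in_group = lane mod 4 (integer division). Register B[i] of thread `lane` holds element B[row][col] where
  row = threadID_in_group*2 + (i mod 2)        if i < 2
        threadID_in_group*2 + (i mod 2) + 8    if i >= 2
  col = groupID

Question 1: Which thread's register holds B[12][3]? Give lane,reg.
c: 3->gid=3  r: 12->r8=1,tid=2,i&1=0
L=3*4+2=14  i=1*2+0=2

14,2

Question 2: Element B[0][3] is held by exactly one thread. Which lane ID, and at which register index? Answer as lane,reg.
12,0

c=3->g=3  r=0->rb=0,t=0,b0=0
L=3*4+0=12  i=0*2+0=0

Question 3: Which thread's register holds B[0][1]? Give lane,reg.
c=1→G=1  r=0→rhi=0,T=0,p=0
L=1*4+0=4  i=0*2+0=0

4,0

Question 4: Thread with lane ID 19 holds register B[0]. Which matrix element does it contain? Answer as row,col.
lane 19=>19/4=4, 19 mod 4=3
i=0  r:2·3+0+0=>6  c:4

6,4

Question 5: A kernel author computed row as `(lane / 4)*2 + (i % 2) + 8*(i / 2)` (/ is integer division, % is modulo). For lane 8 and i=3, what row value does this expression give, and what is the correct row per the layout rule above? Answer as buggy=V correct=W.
`(lane / 4)*2 + (i % 2) + 8*(i / 2)`[8,3]->13
L=8->g=8>>2=2, t=8&3=0
[3]->row 0·2+1+8=9  col g=2
row: 13 vs 9

buggy=13 correct=9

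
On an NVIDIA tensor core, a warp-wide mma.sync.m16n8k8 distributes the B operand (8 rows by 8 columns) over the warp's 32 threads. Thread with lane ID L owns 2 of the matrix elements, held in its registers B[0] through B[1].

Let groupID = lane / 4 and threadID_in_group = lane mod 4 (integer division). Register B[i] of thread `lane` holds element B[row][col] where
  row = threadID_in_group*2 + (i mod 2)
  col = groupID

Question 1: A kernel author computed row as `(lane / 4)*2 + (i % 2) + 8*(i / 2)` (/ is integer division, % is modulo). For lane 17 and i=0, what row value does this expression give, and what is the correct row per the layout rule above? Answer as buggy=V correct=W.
`(lane / 4)*2 + (i % 2) + 8*(i / 2)`[17,0]->8
L=17->gid=17>>2=4, tid=17&3=1
[0]->row 1·2+0=2  col gid=4
row: 8 vs 2

buggy=8 correct=2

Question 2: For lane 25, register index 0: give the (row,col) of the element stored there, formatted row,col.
lane 25⇒25/4=6, 25 mod 4=1
i=0  r:2·1+0⇒2  c:6

2,6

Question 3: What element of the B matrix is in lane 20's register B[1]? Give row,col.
1,5

lane 20: G=5 (20/4), T=0 (20%4)
i=1: r=0*2+1=1, c=G=5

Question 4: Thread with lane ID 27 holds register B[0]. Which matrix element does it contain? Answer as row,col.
6,6

27: gid=6,tid=3
[0] (3*2+0,6) = (6,6)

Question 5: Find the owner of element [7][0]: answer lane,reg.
c=0->g=0  r=7->t=3,b0=1
L=0*4+3=3  i=1=1

3,1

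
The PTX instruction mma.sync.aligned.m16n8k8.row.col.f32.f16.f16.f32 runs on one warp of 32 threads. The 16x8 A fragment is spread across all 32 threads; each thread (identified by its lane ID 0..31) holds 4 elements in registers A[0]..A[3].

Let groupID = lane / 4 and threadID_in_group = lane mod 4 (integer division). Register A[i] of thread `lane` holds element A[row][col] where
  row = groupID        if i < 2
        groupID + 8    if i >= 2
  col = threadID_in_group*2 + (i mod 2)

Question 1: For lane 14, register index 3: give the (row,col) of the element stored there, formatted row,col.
11,5

L=14->g=14>>2=3, t=14&3=2
[3]->row 3+8=11  col 2·2+1=5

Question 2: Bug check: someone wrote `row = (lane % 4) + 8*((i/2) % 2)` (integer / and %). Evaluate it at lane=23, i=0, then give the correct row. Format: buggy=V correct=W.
`(lane % 4) + 8*((i/2) % 2)`[23,0]=>3
23: grp=5,tig=3
[0] (5+0,3*2+0) = (5,6)
row: 3 vs 5

buggy=3 correct=5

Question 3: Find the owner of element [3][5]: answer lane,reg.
14,1

r=3→G=3,rhi=0  c=5→T=2,p=1
L=3*4+2=14  i=0*2+1=1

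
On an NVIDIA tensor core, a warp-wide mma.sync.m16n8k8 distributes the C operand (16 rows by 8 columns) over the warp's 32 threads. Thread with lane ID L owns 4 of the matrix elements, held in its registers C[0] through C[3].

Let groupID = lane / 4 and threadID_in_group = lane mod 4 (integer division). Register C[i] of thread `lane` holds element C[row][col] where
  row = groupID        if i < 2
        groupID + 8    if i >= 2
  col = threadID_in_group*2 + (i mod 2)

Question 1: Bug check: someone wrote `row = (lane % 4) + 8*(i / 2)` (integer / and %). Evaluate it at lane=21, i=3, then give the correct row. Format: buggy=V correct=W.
buggy=9 correct=13

`(lane % 4) + 8*(i / 2)`[21,3]->9
lane 21: g=5 (21/4), t=1 (21%4)
i=3: r=5+8=13, c=1*2+1=3
row: 9 vs 13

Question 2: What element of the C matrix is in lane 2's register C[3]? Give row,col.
8,5

2: g=0,t=2
[3] (0+8,2*2+1) = (8,5)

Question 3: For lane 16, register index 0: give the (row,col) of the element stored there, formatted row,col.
lane 16: grp=4 (16/4), tig=0 (16%4)
i=0: r=4+0=4, c=0*2+0=0

4,0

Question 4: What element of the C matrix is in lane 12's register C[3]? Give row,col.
11,1

lane 12→12/4=3, 12 mod 4=0
i=3  r:3+8→11  c:2·0+1→1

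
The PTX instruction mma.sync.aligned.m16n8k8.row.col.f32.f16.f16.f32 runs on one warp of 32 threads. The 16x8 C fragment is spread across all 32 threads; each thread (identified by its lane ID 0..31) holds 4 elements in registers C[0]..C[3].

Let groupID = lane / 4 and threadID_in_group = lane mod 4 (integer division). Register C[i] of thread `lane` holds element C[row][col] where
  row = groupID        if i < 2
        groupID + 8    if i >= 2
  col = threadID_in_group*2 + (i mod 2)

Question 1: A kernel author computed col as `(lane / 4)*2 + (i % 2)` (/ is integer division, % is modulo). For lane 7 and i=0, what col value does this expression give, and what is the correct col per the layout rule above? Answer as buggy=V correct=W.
buggy=2 correct=6

`(lane / 4)*2 + (i % 2)`[7,0]=>2
7: grp=1,tig=3
[0] (1+0,3*2+0) = (1,6)
col: 2 vs 6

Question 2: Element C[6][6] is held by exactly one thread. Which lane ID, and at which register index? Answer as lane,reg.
27,0

r=6→G=6,rhi=0  c=6→T=3,p=0
L=6*4+3=27  i=0*2+0=0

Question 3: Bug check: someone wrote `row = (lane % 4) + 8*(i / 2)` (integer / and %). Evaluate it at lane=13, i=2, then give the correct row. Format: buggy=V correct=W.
`(lane % 4) + 8*(i / 2)`[13,2]->9
lane 13->13/4=3, 13 mod 4=1
i=2  r:3+8->11  c:2·1+0->2
row: 9 vs 11

buggy=9 correct=11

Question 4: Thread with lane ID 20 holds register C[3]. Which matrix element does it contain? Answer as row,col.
13,1

lane 20: gid=5 (20/4), tid=0 (20%4)
i=3: r=5+8=13, c=0*2+1=1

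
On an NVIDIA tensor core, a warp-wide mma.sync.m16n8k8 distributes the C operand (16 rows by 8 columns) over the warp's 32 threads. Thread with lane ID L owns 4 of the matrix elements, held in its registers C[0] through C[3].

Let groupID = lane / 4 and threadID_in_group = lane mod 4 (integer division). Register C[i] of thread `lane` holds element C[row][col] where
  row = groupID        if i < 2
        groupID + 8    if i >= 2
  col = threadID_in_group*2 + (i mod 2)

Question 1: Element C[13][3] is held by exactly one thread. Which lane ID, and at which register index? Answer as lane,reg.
r: 13->gid=5,r8=1  c: 3->tid=1,i&1=1
L=5*4+1=21  i=1*2+1=3

21,3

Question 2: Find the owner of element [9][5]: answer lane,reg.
6,3

r=9->g=1,rb=1  c=5->t=2,b0=1
L=1*4+2=6  i=1*2+1=3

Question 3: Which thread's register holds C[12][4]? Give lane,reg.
r=12→G=4,rhi=1  c=4→T=2,p=0
L=4*4+2=18  i=1*2+0=2

18,2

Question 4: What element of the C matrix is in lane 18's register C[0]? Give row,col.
lane 18->18/4=4, 18 mod 4=2
i=0  r:4+0->4  c:2·2+0->4

4,4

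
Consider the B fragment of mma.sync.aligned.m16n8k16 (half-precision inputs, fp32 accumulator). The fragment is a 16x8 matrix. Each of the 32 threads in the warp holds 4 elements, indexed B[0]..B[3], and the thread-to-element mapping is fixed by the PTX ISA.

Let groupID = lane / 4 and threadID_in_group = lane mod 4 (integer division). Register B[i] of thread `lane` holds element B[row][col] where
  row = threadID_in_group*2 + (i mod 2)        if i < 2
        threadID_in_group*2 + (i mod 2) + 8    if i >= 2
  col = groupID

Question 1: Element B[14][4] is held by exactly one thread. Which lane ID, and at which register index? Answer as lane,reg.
19,2

c:4=>grp=4  r:14=>rB=1,tig=3,lo=0
L=4*4+3=19  i=1*2+0=2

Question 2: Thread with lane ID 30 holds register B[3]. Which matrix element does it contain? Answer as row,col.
lane 30: gr=7 (30/4), th=2 (30%4)
i=3: r=2*2+1+8=13, c=gr=7

13,7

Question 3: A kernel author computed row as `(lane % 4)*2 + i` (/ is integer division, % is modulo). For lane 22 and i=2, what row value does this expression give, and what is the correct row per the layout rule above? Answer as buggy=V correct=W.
`(lane % 4)*2 + i`[22,2]->6
lane 22: gid=5 (22/4), tid=2 (22%4)
i=2: r=2*2+0+8=12, c=gid=5
row: 6 vs 12

buggy=6 correct=12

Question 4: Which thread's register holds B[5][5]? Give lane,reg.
c=5⇒gr=5  r=5⇒Rb=0,th=2,odd=1
L=5*4+2=22  i=0*2+1=1

22,1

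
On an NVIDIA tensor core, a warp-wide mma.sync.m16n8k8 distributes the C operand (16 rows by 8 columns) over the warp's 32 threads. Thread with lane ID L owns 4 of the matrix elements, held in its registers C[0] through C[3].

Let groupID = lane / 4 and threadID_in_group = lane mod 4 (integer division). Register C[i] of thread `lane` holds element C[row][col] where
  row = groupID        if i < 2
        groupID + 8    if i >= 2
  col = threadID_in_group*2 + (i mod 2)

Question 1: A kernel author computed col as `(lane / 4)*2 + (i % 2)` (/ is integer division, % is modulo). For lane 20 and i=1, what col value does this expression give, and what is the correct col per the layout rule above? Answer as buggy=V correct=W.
`(lane / 4)*2 + (i % 2)`[20,1]->11
lane 20: gid=5 (20/4), tid=0 (20%4)
i=1: r=5+0=5, c=0*2+1=1
col: 11 vs 1

buggy=11 correct=1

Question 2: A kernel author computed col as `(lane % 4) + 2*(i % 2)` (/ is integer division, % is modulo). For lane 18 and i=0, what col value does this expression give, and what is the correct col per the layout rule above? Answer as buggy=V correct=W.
`(lane % 4) + 2*(i % 2)`[18,0]=>2
L=18=>grp=18>>2=4, tig=18&3=2
[0]=>row 4+0=4  col 2·2+0=4
col: 2 vs 4

buggy=2 correct=4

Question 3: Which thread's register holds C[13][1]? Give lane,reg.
20,3

r:13=>grp=5,rB=1  c:1=>tig=0,lo=1
L=5*4+0=20  i=1*2+1=3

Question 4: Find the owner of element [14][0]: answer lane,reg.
r=14⇒gr=6,Rb=1  c=0⇒th=0,odd=0
L=6*4+0=24  i=1*2+0=2

24,2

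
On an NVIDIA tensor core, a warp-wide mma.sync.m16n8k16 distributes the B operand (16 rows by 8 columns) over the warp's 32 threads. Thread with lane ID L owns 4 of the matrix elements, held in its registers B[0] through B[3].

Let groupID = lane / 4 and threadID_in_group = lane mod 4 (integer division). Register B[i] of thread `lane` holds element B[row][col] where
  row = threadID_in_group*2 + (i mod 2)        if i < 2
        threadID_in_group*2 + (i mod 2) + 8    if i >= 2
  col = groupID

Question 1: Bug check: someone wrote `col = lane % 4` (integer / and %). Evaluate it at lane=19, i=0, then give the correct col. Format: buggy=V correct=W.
buggy=3 correct=4

`lane % 4`[19,0]⇒3
lane 19⇒19/4=4, 19 mod 4=3
i=0  r:2·3+0+0⇒6  c:4
col: 3 vs 4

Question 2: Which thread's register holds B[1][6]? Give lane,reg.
24,1

c=6⇒gr=6  r=1⇒Rb=0,th=0,odd=1
L=6*4+0=24  i=0*2+1=1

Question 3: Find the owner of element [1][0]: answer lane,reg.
0,1

c=0⇒gr=0  r=1⇒Rb=0,th=0,odd=1
L=0*4+0=0  i=0*2+1=1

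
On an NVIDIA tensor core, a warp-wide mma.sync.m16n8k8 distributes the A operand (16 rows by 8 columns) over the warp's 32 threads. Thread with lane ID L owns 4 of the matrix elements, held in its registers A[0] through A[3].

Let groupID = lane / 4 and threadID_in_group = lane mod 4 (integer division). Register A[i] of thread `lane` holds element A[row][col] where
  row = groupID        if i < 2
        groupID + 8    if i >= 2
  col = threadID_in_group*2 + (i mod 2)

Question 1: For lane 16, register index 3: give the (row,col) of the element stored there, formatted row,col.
12,1

16: gid=4,tid=0
[3] (4+8,0*2+1) = (12,1)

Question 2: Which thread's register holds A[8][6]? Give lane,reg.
3,2

r=8→G=0,rhi=1  c=6→T=3,p=0
L=0*4+3=3  i=1*2+0=2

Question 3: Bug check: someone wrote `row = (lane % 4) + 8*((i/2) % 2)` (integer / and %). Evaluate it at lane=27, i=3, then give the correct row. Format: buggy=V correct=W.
`(lane % 4) + 8*((i/2) % 2)`[27,3]=>11
lane 27=>27/4=6, 27 mod 4=3
i=3  r:6+8=>14  c:2·3+1=>7
row: 11 vs 14

buggy=11 correct=14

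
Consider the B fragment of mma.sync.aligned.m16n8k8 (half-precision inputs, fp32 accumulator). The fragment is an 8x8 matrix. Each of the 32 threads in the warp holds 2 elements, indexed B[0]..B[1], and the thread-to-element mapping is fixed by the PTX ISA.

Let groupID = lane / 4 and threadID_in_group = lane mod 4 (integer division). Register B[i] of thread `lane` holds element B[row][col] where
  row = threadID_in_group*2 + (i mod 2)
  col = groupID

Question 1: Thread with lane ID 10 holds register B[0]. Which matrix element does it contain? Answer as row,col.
4,2

10: gr=2,th=2
[0] (2*2+0,2) = (4,2)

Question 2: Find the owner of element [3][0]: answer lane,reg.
1,1

c: 0->gid=0  r: 3->tid=1,i&1=1
L=0*4+1=1  i=1=1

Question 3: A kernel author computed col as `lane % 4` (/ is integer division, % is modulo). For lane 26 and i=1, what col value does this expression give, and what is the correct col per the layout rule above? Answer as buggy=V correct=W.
`lane % 4`[26,1]->2
lane 26->26/4=6, 26 mod 4=2
i=1  r:2·2+1->5  c:6
col: 2 vs 6

buggy=2 correct=6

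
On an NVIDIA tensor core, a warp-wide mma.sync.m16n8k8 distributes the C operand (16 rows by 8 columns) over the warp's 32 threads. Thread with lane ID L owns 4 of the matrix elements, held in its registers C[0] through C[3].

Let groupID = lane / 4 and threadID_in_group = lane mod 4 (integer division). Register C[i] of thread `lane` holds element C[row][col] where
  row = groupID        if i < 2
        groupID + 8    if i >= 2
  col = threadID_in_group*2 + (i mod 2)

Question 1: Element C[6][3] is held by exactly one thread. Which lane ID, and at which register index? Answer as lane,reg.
r:6=>grp=6,rB=0  c:3=>tig=1,lo=1
L=6*4+1=25  i=0*2+1=1

25,1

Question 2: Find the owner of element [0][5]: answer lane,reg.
r=0->g=0,rb=0  c=5->t=2,b0=1
L=0*4+2=2  i=0*2+1=1

2,1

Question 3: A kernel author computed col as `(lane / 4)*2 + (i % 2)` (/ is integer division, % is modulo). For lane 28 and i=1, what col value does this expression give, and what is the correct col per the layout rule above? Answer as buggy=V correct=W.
`(lane / 4)*2 + (i % 2)`[28,1]->15
L=28->gid=28>>2=7, tid=28&3=0
[1]->row 7+0=7  col 0·2+1=1
col: 15 vs 1

buggy=15 correct=1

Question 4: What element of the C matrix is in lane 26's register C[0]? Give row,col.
6,4

lane 26: grp=6 (26/4), tig=2 (26%4)
i=0: r=6+0=6, c=2*2+0=4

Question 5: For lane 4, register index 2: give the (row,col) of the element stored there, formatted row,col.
L=4=>grp=4>>2=1, tig=4&3=0
[2]=>row 1+8=9  col 0·2+0=0

9,0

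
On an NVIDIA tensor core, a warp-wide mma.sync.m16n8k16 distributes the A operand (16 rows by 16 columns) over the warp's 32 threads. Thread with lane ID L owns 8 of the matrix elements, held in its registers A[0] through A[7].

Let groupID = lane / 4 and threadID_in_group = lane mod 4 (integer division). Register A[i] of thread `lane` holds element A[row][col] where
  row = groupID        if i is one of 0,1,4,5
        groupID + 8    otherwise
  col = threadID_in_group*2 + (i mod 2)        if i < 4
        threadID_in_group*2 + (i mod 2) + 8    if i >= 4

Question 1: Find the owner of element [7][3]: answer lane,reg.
29,1

r=7→G=7,rhi=0  c=3→chi=0,T=1,p=1
L=7*4+1=29  i=0*4+0*2+1=1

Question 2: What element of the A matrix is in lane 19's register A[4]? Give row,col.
4,14

L=19->gid=19>>2=4, tid=19&3=3
[4]->row 4+0=4  col 3·2+0+8=14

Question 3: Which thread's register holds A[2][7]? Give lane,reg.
11,1

r=2->g=2,rb=0  c=7->cb=0,t=3,b0=1
L=2*4+3=11  i=0*4+0*2+1=1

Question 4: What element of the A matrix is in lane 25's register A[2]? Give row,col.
14,2

lane 25: G=6 (25/4), T=1 (25%4)
i=2: r=6+8=14, c=1*2+0+0=2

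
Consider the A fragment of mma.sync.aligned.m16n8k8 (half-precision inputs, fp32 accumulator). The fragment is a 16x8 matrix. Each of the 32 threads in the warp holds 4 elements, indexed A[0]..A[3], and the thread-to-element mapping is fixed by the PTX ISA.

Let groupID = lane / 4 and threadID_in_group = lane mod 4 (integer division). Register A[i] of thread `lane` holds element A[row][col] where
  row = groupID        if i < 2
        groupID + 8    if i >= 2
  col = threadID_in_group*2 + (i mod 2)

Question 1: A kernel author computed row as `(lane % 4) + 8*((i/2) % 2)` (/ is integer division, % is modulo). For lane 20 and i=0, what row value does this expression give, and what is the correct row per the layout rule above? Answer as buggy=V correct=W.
buggy=0 correct=5

`(lane % 4) + 8*((i/2) % 2)`[20,0]⇒0
20: gr=5,th=0
[0] (5+0,0*2+0) = (5,0)
row: 0 vs 5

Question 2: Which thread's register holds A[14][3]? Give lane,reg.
25,3

r: 14->gid=6,r8=1  c: 3->tid=1,i&1=1
L=6*4+1=25  i=1*2+1=3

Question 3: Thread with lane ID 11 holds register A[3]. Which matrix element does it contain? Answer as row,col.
10,7

lane 11=>11/4=2, 11 mod 4=3
i=3  r:2+8=>10  c:2·3+1=>7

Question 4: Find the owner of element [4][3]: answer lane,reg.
r=4⇒gr=4,Rb=0  c=3⇒th=1,odd=1
L=4*4+1=17  i=0*2+1=1

17,1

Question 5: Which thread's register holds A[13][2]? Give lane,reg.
r=13→G=5,rhi=1  c=2→T=1,p=0
L=5*4+1=21  i=1*2+0=2

21,2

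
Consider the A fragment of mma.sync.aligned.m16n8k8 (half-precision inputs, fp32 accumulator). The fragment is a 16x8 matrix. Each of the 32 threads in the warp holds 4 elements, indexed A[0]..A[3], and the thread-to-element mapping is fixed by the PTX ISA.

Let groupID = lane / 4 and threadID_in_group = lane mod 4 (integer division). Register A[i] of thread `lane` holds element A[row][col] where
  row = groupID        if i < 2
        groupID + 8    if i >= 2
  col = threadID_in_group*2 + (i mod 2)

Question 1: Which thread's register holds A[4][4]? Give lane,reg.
r=4⇒gr=4,Rb=0  c=4⇒th=2,odd=0
L=4*4+2=18  i=0*2+0=0

18,0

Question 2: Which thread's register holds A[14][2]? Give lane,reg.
r=14⇒gr=6,Rb=1  c=2⇒th=1,odd=0
L=6*4+1=25  i=1*2+0=2

25,2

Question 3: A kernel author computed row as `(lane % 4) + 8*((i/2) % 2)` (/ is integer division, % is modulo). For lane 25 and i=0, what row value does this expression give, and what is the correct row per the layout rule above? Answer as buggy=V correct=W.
`(lane % 4) + 8*((i/2) % 2)`[25,0]=>1
25: grp=6,tig=1
[0] (6+0,1*2+0) = (6,2)
row: 1 vs 6

buggy=1 correct=6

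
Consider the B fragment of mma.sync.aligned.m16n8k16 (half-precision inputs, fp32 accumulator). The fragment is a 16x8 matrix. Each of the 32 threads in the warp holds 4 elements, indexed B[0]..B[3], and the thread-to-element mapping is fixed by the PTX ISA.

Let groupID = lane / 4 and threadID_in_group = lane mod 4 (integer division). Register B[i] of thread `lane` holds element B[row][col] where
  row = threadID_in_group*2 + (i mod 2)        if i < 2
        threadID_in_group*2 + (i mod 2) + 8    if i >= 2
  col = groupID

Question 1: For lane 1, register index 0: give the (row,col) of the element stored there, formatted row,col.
L=1=>grp=1>>2=0, tig=1&3=1
[0]=>row 1·2+0+0=2  col grp=0

2,0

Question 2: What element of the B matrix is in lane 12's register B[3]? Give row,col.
lane 12: G=3 (12/4), T=0 (12%4)
i=3: r=0*2+1+8=9, c=G=3

9,3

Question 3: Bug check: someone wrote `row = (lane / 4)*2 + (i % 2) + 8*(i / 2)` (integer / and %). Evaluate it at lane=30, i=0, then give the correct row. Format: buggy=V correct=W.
buggy=14 correct=4

`(lane / 4)*2 + (i % 2) + 8*(i / 2)`[30,0]->14
L=30->g=30>>2=7, t=30&3=2
[0]->row 2·2+0+0=4  col g=7
row: 14 vs 4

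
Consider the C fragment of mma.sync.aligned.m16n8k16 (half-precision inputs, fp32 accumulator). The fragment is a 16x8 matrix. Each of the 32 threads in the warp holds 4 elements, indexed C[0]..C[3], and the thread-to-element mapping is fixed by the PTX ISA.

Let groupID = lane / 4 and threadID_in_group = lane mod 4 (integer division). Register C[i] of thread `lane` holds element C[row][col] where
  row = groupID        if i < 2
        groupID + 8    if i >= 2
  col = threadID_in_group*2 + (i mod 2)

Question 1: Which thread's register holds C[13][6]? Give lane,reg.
23,2

r: 13->gid=5,r8=1  c: 6->tid=3,i&1=0
L=5*4+3=23  i=1*2+0=2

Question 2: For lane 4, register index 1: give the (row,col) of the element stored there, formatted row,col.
1,1

L=4=>grp=4>>2=1, tig=4&3=0
[1]=>row 1+0=1  col 0·2+1=1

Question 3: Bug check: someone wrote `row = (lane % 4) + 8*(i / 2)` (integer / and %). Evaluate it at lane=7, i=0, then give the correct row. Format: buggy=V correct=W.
buggy=3 correct=1

`(lane % 4) + 8*(i / 2)`[7,0]=>3
lane 7=>7/4=1, 7 mod 4=3
i=0  r:1+0=>1  c:2·3+0=>6
row: 3 vs 1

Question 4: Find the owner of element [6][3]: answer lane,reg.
25,1

r: 6->gid=6,r8=0  c: 3->tid=1,i&1=1
L=6*4+1=25  i=0*2+1=1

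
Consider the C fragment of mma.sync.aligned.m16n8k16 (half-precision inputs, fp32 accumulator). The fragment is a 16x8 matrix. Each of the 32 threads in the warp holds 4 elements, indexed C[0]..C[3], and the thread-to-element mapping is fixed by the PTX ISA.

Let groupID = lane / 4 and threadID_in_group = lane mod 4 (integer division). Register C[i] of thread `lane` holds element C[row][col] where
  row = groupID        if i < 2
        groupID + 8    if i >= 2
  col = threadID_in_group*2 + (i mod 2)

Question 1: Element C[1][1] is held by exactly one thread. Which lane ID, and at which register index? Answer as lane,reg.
r=1→G=1,rhi=0  c=1→T=0,p=1
L=1*4+0=4  i=0*2+1=1

4,1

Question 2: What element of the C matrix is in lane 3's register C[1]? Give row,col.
0,7

lane 3: grp=0 (3/4), tig=3 (3%4)
i=1: r=0+0=0, c=3*2+1=7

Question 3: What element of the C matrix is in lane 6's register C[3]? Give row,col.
6: gid=1,tid=2
[3] (1+8,2*2+1) = (9,5)

9,5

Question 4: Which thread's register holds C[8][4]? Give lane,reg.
2,2

r=8⇒gr=0,Rb=1  c=4⇒th=2,odd=0
L=0*4+2=2  i=1*2+0=2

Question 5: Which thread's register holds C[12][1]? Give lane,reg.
r=12→G=4,rhi=1  c=1→T=0,p=1
L=4*4+0=16  i=1*2+1=3

16,3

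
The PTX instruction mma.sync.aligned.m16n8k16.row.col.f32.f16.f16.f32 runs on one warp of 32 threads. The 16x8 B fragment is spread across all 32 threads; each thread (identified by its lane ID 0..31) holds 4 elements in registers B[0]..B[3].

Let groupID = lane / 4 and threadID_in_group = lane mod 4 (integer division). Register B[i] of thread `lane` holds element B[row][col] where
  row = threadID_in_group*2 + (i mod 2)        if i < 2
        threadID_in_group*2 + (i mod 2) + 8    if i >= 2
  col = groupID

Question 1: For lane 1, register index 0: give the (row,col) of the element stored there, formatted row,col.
1: gr=0,th=1
[0] (1*2+0+0,0) = (2,0)

2,0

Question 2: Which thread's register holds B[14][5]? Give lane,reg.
c=5⇒gr=5  r=14⇒Rb=1,th=3,odd=0
L=5*4+3=23  i=1*2+0=2

23,2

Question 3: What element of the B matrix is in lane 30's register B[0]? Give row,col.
4,7

lane 30->30/4=7, 30 mod 4=2
i=0  r:2·2+0+0->4  c:7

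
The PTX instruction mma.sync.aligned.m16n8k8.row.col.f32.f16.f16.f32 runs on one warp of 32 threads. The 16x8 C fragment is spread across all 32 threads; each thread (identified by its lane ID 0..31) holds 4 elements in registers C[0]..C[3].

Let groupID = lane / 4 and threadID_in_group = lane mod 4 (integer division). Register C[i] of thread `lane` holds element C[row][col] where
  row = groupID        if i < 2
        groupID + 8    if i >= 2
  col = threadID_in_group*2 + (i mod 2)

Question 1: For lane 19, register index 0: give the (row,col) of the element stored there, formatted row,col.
4,6

lane 19: gid=4 (19/4), tid=3 (19%4)
i=0: r=4+0=4, c=3*2+0=6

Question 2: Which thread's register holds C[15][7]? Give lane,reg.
r=15->g=7,rb=1  c=7->t=3,b0=1
L=7*4+3=31  i=1*2+1=3

31,3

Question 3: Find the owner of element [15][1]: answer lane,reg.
28,3

r=15→G=7,rhi=1  c=1→T=0,p=1
L=7*4+0=28  i=1*2+1=3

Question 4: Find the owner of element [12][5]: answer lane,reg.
r: 12->gid=4,r8=1  c: 5->tid=2,i&1=1
L=4*4+2=18  i=1*2+1=3

18,3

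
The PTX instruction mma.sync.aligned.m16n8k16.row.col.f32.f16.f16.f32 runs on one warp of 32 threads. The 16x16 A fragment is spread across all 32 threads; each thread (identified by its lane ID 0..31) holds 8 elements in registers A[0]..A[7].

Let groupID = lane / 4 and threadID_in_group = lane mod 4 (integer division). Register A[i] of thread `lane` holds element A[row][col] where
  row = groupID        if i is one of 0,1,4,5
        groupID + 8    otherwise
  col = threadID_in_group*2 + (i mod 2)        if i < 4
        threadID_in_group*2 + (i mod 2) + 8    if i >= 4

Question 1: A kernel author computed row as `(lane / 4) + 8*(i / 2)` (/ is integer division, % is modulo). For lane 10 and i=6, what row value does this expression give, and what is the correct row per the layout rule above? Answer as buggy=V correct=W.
buggy=26 correct=10

`(lane / 4) + 8*(i / 2)`[10,6]⇒26
lane 10⇒10/4=2, 10 mod 4=2
i=6  r:2+8⇒10  c:2·2+0+8⇒12
row: 26 vs 10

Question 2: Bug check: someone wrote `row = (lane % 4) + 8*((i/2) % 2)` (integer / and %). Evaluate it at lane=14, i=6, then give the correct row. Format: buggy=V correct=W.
buggy=10 correct=11

`(lane % 4) + 8*((i/2) % 2)`[14,6]->10
L=14->gid=14>>2=3, tid=14&3=2
[6]->row 3+8=11  col 2·2+0+8=12
row: 10 vs 11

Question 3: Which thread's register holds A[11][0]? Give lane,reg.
r=11→G=3,rhi=1  c=0→chi=0,T=0,p=0
L=3*4+0=12  i=0*4+1*2+0=2

12,2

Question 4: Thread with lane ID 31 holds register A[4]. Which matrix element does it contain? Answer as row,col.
7,14

lane 31: grp=7 (31/4), tig=3 (31%4)
i=4: r=7+0=7, c=3*2+0+8=14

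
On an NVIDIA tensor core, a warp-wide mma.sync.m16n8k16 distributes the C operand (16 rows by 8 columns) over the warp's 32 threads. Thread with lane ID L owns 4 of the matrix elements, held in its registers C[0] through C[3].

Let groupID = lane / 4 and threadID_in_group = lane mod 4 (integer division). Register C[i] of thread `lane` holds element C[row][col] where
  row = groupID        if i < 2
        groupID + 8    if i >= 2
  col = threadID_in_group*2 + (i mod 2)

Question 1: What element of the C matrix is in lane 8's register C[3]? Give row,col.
lane 8: G=2 (8/4), T=0 (8%4)
i=3: r=2+8=10, c=0*2+1=1

10,1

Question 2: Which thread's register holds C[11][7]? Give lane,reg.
r=11->g=3,rb=1  c=7->t=3,b0=1
L=3*4+3=15  i=1*2+1=3

15,3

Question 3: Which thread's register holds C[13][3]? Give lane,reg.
21,3

r:13=>grp=5,rB=1  c:3=>tig=1,lo=1
L=5*4+1=21  i=1*2+1=3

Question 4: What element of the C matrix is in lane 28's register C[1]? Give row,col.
7,1

lane 28->28/4=7, 28 mod 4=0
i=1  r:7+0->7  c:2·0+1->1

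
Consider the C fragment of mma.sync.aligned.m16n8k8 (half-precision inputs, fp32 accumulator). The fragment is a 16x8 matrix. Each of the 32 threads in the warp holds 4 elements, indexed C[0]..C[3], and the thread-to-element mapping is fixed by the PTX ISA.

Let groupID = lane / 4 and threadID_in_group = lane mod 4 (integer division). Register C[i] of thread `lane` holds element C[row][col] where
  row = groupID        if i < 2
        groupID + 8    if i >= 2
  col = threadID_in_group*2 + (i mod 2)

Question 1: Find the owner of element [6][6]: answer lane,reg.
27,0

r=6⇒gr=6,Rb=0  c=6⇒th=3,odd=0
L=6*4+3=27  i=0*2+0=0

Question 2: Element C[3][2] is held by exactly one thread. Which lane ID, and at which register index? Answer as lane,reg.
r:3=>grp=3,rB=0  c:2=>tig=1,lo=0
L=3*4+1=13  i=0*2+0=0

13,0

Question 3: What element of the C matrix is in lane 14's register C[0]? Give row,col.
3,4

14: gr=3,th=2
[0] (3+0,2*2+0) = (3,4)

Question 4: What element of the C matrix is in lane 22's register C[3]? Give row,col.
lane 22: gid=5 (22/4), tid=2 (22%4)
i=3: r=5+8=13, c=2*2+1=5

13,5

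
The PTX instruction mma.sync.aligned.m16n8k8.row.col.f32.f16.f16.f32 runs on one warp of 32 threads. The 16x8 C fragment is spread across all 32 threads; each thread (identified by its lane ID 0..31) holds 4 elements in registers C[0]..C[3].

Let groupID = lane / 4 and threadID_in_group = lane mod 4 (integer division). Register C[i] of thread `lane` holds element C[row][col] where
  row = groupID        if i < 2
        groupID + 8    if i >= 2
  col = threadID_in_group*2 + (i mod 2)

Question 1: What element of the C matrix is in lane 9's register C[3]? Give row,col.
L=9=>grp=9>>2=2, tig=9&3=1
[3]=>row 2+8=10  col 1·2+1=3

10,3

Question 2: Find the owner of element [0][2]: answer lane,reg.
1,0

r=0⇒gr=0,Rb=0  c=2⇒th=1,odd=0
L=0*4+1=1  i=0*2+0=0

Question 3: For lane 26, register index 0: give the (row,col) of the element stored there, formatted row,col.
L=26⇒gr=26>>2=6, th=26&3=2
[0]⇒row 6+0=6  col 2·2+0=4

6,4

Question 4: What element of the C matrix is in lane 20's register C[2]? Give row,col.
13,0

20: g=5,t=0
[2] (5+8,0*2+0) = (13,0)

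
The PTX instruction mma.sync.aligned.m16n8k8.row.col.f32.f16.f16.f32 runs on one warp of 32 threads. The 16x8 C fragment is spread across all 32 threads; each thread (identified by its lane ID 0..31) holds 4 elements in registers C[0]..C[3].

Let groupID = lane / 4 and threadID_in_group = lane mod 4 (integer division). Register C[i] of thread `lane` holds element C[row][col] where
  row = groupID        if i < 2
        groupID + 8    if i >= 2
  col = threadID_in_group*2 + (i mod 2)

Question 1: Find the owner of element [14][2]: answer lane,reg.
25,2

r=14⇒gr=6,Rb=1  c=2⇒th=1,odd=0
L=6*4+1=25  i=1*2+0=2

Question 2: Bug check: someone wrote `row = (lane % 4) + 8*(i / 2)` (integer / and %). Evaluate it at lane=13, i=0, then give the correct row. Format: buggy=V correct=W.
`(lane % 4) + 8*(i / 2)`[13,0]→1
L=13→G=13>>2=3, T=13&3=1
[0]→row 3+0=3  col 1·2+0=2
row: 1 vs 3

buggy=1 correct=3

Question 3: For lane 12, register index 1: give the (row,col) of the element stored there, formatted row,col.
3,1

lane 12: G=3 (12/4), T=0 (12%4)
i=1: r=3+0=3, c=0*2+1=1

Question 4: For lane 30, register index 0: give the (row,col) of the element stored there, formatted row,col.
7,4

lane 30: gid=7 (30/4), tid=2 (30%4)
i=0: r=7+0=7, c=2*2+0=4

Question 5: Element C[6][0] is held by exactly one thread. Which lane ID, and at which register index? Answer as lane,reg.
r: 6->gid=6,r8=0  c: 0->tid=0,i&1=0
L=6*4+0=24  i=0*2+0=0

24,0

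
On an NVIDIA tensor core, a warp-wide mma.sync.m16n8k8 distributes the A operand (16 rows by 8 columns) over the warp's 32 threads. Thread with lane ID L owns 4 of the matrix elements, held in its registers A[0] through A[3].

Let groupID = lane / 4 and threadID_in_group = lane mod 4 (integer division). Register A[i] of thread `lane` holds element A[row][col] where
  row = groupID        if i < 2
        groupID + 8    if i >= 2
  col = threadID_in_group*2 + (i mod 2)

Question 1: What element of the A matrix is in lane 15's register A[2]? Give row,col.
lane 15->15/4=3, 15 mod 4=3
i=2  r:3+8->11  c:2·3+0->6

11,6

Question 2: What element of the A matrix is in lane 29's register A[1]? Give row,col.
7,3

L=29->g=29>>2=7, t=29&3=1
[1]->row 7+0=7  col 1·2+1=3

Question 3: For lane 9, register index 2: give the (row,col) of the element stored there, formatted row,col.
10,2

9: grp=2,tig=1
[2] (2+8,1*2+0) = (10,2)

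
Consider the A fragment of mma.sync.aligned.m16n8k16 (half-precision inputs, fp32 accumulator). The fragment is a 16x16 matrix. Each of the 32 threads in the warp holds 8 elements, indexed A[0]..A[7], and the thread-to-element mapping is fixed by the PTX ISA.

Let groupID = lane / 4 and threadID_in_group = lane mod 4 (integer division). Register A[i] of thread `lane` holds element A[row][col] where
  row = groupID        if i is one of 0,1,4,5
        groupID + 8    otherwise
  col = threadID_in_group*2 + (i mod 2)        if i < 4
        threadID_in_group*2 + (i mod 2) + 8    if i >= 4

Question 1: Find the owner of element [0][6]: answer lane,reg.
3,0

r=0->g=0,rb=0  c=6->cb=0,t=3,b0=0
L=0*4+3=3  i=0*4+0*2+0=0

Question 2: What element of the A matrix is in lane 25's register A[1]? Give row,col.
6,3

lane 25: G=6 (25/4), T=1 (25%4)
i=1: r=6+0=6, c=1*2+1+0=3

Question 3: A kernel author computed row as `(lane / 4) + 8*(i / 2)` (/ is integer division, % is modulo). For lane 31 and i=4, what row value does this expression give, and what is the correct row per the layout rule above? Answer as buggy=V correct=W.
buggy=23 correct=7

`(lane / 4) + 8*(i / 2)`[31,4]->23
lane 31: gid=7 (31/4), tid=3 (31%4)
i=4: r=7+0=7, c=3*2+0+8=14
row: 23 vs 7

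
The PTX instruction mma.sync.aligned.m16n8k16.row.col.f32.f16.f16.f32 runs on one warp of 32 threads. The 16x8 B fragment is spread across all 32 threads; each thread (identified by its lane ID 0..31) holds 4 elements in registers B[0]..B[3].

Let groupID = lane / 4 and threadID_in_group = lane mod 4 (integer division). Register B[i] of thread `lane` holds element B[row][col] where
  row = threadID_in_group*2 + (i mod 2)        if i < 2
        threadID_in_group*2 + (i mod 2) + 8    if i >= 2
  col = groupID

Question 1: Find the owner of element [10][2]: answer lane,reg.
c:2=>grp=2  r:10=>rB=1,tig=1,lo=0
L=2*4+1=9  i=1*2+0=2

9,2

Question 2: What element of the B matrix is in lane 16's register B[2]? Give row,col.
8,4

lane 16: G=4 (16/4), T=0 (16%4)
i=2: r=0*2+0+8=8, c=G=4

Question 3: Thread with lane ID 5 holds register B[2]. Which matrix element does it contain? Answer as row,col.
10,1

5: grp=1,tig=1
[2] (1*2+0+8,1) = (10,1)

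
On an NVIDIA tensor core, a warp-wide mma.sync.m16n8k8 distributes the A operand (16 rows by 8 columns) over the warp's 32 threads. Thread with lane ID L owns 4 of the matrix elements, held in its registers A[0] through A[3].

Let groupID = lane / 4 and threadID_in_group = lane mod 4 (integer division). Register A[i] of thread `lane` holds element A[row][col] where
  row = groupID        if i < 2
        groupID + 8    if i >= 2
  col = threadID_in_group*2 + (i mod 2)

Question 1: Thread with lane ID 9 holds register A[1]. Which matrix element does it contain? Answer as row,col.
2,3

lane 9→9/4=2, 9 mod 4=1
i=1  r:2+0→2  c:2·1+1→3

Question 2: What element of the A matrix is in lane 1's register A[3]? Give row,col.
lane 1⇒1/4=0, 1 mod 4=1
i=3  r:0+8⇒8  c:2·1+1⇒3

8,3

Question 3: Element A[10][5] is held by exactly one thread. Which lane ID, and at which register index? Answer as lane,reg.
r=10->g=2,rb=1  c=5->t=2,b0=1
L=2*4+2=10  i=1*2+1=3

10,3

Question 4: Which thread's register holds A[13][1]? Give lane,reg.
20,3

r:13=>grp=5,rB=1  c:1=>tig=0,lo=1
L=5*4+0=20  i=1*2+1=3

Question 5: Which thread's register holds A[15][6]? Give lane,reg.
31,2

r=15⇒gr=7,Rb=1  c=6⇒th=3,odd=0
L=7*4+3=31  i=1*2+0=2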